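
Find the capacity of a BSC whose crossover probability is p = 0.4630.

For BSC with error probability p:
C = 1 - H(p) where H(p) is binary entropy
H(0.4630) = -0.4630 × log₂(0.4630) - 0.5370 × log₂(0.5370)
H(p) = 0.9960
C = 1 - 0.9960 = 0.0040 bits/use


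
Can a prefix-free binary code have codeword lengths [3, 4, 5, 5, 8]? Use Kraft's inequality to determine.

Kraft inequality: Σ 2^(-l_i) ≤ 1 for prefix-free code
Calculating: 2^(-3) + 2^(-4) + 2^(-5) + 2^(-5) + 2^(-8)
= 0.125 + 0.0625 + 0.03125 + 0.03125 + 0.00390625
= 0.2539
Since 0.2539 ≤ 1, prefix-free code exists


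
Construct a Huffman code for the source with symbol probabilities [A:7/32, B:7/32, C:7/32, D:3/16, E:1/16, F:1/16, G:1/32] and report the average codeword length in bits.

Huffman tree construction:
Combine smallest probabilities repeatedly
Resulting codes:
  A: 00 (length 2)
  B: 01 (length 2)
  C: 10 (length 2)
  D: 111 (length 3)
  E: 11011 (length 5)
  F: 1100 (length 4)
  G: 11010 (length 5)
Average length = Σ p(s) × length(s) = 2.5938 bits


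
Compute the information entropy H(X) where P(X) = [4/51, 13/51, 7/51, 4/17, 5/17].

H(X) = -Σ p(x) log₂ p(x)
  -4/51 × log₂(4/51) = 0.2880
  -13/51 × log₂(13/51) = 0.5027
  -7/51 × log₂(7/51) = 0.3932
  -4/17 × log₂(4/17) = 0.4912
  -5/17 × log₂(5/17) = 0.5193
H(X) = 2.1944 bits


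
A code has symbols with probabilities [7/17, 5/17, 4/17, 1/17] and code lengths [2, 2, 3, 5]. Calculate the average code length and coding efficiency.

Average length L = Σ p_i × l_i = 2.4118 bits
Entropy H = 1.7780 bits
Efficiency η = H/L × 100% = 73.72%


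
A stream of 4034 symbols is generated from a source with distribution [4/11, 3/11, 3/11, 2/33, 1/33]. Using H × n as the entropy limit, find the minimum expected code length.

Entropy H = 1.9511 bits/symbol
Minimum bits = H × n = 1.9511 × 4034
= 7870.80 bits


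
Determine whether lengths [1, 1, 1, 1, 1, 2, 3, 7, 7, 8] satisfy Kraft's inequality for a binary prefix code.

Kraft inequality: Σ 2^(-l_i) ≤ 1 for prefix-free code
Calculating: 2^(-1) + 2^(-1) + 2^(-1) + 2^(-1) + 2^(-1) + 2^(-2) + 2^(-3) + 2^(-7) + 2^(-7) + 2^(-8)
= 0.5 + 0.5 + 0.5 + 0.5 + 0.5 + 0.25 + 0.125 + 0.0078125 + 0.0078125 + 0.00390625
= 2.8945
Since 2.8945 > 1, prefix-free code does not exist


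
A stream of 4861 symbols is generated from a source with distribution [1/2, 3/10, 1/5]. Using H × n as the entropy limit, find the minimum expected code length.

Entropy H = 1.4855 bits/symbol
Minimum bits = H × n = 1.4855 × 4861
= 7220.90 bits


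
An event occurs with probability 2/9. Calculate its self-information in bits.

Information content I(x) = -log₂(p(x))
I = -log₂(2/9) = -log₂(0.2222)
I = 2.1699 bits


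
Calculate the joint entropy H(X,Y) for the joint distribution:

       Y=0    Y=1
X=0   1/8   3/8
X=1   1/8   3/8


H(X,Y) = -Σ p(x,y) log₂ p(x,y)
  p(0,0)=1/8: -0.1250 × log₂(0.1250) = 0.3750
  p(0,1)=3/8: -0.3750 × log₂(0.3750) = 0.5306
  p(1,0)=1/8: -0.1250 × log₂(0.1250) = 0.3750
  p(1,1)=3/8: -0.3750 × log₂(0.3750) = 0.5306
H(X,Y) = 1.8113 bits


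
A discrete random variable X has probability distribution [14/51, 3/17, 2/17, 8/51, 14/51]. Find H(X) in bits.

H(X) = -Σ p(x) log₂ p(x)
  -14/51 × log₂(14/51) = 0.5120
  -3/17 × log₂(3/17) = 0.4416
  -2/17 × log₂(2/17) = 0.3632
  -8/51 × log₂(8/51) = 0.4192
  -14/51 × log₂(14/51) = 0.5120
H(X) = 2.2480 bits


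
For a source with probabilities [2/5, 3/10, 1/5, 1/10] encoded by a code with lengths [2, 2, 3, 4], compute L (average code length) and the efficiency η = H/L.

Average length L = Σ p_i × l_i = 2.4000 bits
Entropy H = 1.8464 bits
Efficiency η = H/L × 100% = 76.93%


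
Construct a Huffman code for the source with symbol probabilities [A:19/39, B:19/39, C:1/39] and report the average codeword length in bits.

Huffman tree construction:
Combine smallest probabilities repeatedly
Resulting codes:
  A: 11 (length 2)
  B: 0 (length 1)
  C: 10 (length 2)
Average length = Σ p(s) × length(s) = 1.5128 bits


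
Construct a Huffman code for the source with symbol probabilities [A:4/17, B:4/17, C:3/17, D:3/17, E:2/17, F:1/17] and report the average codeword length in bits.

Huffman tree construction:
Combine smallest probabilities repeatedly
Resulting codes:
  A: 01 (length 2)
  B: 10 (length 2)
  C: 110 (length 3)
  D: 111 (length 3)
  E: 001 (length 3)
  F: 000 (length 3)
Average length = Σ p(s) × length(s) = 2.5294 bits


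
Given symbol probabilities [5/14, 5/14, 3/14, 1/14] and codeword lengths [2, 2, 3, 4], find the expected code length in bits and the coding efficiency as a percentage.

Average length L = Σ p_i × l_i = 2.3571 bits
Entropy H = 1.8092 bits
Efficiency η = H/L × 100% = 76.75%


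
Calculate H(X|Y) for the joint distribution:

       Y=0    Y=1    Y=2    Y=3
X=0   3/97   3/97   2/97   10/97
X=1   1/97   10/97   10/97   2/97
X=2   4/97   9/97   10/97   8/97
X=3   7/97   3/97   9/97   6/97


H(X|Y) = Σ_y p(y) H(X|Y=y)
  p(Y=0) = 15/97, H(X|Y=0) = 1.7465
  p(Y=1) = 25/97, H(X|Y=1) = 1.7935
  p(Y=2) = 31/97, H(X|Y=2) = 1.8262
  p(Y=3) = 26/97, H(X|Y=3) = 1.8262
H(X|Y) = 0.1546×1.7465 + 0.2577×1.7935 + 0.3196×1.8262 + 0.2680×1.8262 = 1.8055 bits


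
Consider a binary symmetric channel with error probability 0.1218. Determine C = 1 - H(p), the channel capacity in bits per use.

For BSC with error probability p:
C = 1 - H(p) where H(p) is binary entropy
H(0.1218) = -0.1218 × log₂(0.1218) - 0.8782 × log₂(0.8782)
H(p) = 0.5345
C = 1 - 0.5345 = 0.4655 bits/use


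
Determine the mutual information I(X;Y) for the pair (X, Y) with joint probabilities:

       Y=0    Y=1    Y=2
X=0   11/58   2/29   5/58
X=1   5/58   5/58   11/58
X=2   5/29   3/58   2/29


H(X) = 1.5793, H(Y) = 1.5189, H(X,Y) = 3.0147
I(X;Y) = H(X) + H(Y) - H(X,Y) = 0.0834 bits


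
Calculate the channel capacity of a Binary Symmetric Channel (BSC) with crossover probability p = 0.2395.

For BSC with error probability p:
C = 1 - H(p) where H(p) is binary entropy
H(0.2395) = -0.2395 × log₂(0.2395) - 0.7605 × log₂(0.7605)
H(p) = 0.7942
C = 1 - 0.7942 = 0.2058 bits/use


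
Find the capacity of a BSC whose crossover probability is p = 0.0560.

For BSC with error probability p:
C = 1 - H(p) where H(p) is binary entropy
H(0.0560) = -0.0560 × log₂(0.0560) - 0.9440 × log₂(0.9440)
H(p) = 0.3114
C = 1 - 0.3114 = 0.6886 bits/use


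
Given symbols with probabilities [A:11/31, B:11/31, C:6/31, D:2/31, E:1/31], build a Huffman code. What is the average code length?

Huffman tree construction:
Combine smallest probabilities repeatedly
Resulting codes:
  A: 11 (length 2)
  B: 0 (length 1)
  C: 101 (length 3)
  D: 1001 (length 4)
  E: 1000 (length 4)
Average length = Σ p(s) × length(s) = 2.0323 bits


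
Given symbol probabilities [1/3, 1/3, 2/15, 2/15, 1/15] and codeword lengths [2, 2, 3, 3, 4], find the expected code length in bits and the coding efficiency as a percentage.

Average length L = Σ p_i × l_i = 2.4000 bits
Entropy H = 2.0923 bits
Efficiency η = H/L × 100% = 87.18%


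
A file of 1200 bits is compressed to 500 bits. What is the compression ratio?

Compression ratio = Original / Compressed
= 1200 / 500 = 2.40:1


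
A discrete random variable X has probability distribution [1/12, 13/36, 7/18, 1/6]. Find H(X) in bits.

H(X) = -Σ p(x) log₂ p(x)
  -1/12 × log₂(1/12) = 0.2987
  -13/36 × log₂(13/36) = 0.5306
  -7/18 × log₂(7/18) = 0.5299
  -1/6 × log₂(1/6) = 0.4308
H(X) = 1.7901 bits


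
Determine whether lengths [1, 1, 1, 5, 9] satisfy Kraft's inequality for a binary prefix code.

Kraft inequality: Σ 2^(-l_i) ≤ 1 for prefix-free code
Calculating: 2^(-1) + 2^(-1) + 2^(-1) + 2^(-5) + 2^(-9)
= 0.5 + 0.5 + 0.5 + 0.03125 + 0.001953125
= 1.5332
Since 1.5332 > 1, prefix-free code does not exist


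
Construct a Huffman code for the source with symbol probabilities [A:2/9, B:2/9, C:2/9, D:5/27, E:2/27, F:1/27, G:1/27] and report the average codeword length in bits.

Huffman tree construction:
Combine smallest probabilities repeatedly
Resulting codes:
  A: 00 (length 2)
  B: 01 (length 2)
  C: 10 (length 2)
  D: 111 (length 3)
  E: 1100 (length 4)
  F: 11010 (length 5)
  G: 11011 (length 5)
Average length = Σ p(s) × length(s) = 2.5556 bits


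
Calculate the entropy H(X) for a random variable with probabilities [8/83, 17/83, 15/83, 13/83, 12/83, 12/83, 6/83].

H(X) = -Σ p(x) log₂ p(x)
  -8/83 × log₂(8/83) = 0.3253
  -17/83 × log₂(17/83) = 0.4685
  -15/83 × log₂(15/83) = 0.4461
  -13/83 × log₂(13/83) = 0.4189
  -12/83 × log₂(12/83) = 0.4034
  -12/83 × log₂(12/83) = 0.4034
  -6/83 × log₂(6/83) = 0.2740
H(X) = 2.7396 bits


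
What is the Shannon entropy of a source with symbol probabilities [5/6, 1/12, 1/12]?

H(X) = -Σ p(x) log₂ p(x)
  -5/6 × log₂(5/6) = 0.2192
  -1/12 × log₂(1/12) = 0.2987
  -1/12 × log₂(1/12) = 0.2987
H(X) = 0.8167 bits


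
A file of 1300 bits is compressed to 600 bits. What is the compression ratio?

Compression ratio = Original / Compressed
= 1300 / 600 = 2.17:1


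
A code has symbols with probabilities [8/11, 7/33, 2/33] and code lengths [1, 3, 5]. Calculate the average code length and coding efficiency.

Average length L = Σ p_i × l_i = 1.6667 bits
Entropy H = 1.0538 bits
Efficiency η = H/L × 100% = 63.23%


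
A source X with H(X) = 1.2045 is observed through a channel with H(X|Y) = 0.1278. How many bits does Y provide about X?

I(X;Y) = H(X) - H(X|Y)
I(X;Y) = 1.2045 - 0.1278 = 1.0767 bits


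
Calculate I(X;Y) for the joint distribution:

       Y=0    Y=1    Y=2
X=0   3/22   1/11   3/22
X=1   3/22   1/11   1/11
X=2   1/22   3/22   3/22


H(X) = 1.5820, H(Y) = 1.5820, H(X,Y) = 3.1060
I(X;Y) = H(X) + H(Y) - H(X,Y) = 0.0580 bits


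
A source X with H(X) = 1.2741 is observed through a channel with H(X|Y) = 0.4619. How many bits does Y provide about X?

I(X;Y) = H(X) - H(X|Y)
I(X;Y) = 1.2741 - 0.4619 = 0.8122 bits


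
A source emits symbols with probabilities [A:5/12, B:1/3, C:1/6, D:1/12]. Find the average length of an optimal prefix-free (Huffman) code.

Huffman tree construction:
Combine smallest probabilities repeatedly
Resulting codes:
  A: 0 (length 1)
  B: 11 (length 2)
  C: 101 (length 3)
  D: 100 (length 3)
Average length = Σ p(s) × length(s) = 1.8333 bits


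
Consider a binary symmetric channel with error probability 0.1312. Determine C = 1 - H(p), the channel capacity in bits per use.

For BSC with error probability p:
C = 1 - H(p) where H(p) is binary entropy
H(0.1312) = -0.1312 × log₂(0.1312) - 0.8688 × log₂(0.8688)
H(p) = 0.5607
C = 1 - 0.5607 = 0.4393 bits/use


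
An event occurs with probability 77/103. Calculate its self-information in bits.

Information content I(x) = -log₂(p(x))
I = -log₂(77/103) = -log₂(0.7476)
I = 0.4197 bits


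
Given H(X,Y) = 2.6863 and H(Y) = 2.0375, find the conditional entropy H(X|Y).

Chain rule: H(X,Y) = H(X|Y) + H(Y)
H(X|Y) = H(X,Y) - H(Y) = 2.6863 - 2.0375 = 0.6488 bits


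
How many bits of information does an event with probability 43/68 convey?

Information content I(x) = -log₂(p(x))
I = -log₂(43/68) = -log₂(0.6324)
I = 0.6612 bits


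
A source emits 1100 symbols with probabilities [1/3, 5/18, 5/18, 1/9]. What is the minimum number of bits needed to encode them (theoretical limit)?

Entropy H = 1.9072 bits/symbol
Minimum bits = H × n = 1.9072 × 1100
= 2097.92 bits


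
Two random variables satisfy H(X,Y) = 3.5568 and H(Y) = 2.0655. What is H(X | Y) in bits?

Chain rule: H(X,Y) = H(X|Y) + H(Y)
H(X|Y) = H(X,Y) - H(Y) = 3.5568 - 2.0655 = 1.4913 bits


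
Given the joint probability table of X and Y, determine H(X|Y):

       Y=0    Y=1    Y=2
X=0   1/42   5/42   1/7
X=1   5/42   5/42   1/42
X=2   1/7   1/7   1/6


H(X|Y) = Σ_y p(y) H(X|Y=y)
  p(Y=0) = 2/7, H(X|Y=0) = 1.3250
  p(Y=1) = 8/21, H(X|Y=1) = 1.5794
  p(Y=2) = 1/3, H(X|Y=2) = 1.2958
H(X|Y) = 0.2857×1.3250 + 0.3810×1.5794 + 0.3333×1.2958 = 1.4122 bits


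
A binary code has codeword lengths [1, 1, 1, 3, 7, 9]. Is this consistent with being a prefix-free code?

Kraft inequality: Σ 2^(-l_i) ≤ 1 for prefix-free code
Calculating: 2^(-1) + 2^(-1) + 2^(-1) + 2^(-3) + 2^(-7) + 2^(-9)
= 0.5 + 0.5 + 0.5 + 0.125 + 0.0078125 + 0.001953125
= 1.6348
Since 1.6348 > 1, prefix-free code does not exist


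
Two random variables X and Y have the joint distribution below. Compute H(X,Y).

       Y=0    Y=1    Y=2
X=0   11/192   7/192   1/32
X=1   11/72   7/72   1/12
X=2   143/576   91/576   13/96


H(X,Y) = -Σ p(x,y) log₂ p(x,y)
  p(0,0)=11/192: -0.0573 × log₂(0.0573) = 0.2364
  p(0,1)=7/192: -0.0365 × log₂(0.0365) = 0.1742
  p(0,2)=1/32: -0.0312 × log₂(0.0312) = 0.1562
  p(1,0)=11/72: -0.1528 × log₂(0.1528) = 0.4141
  p(1,1)=7/72: -0.0972 × log₂(0.0972) = 0.3269
  p(1,2)=1/12: -0.0833 × log₂(0.0833) = 0.2987
  p(2,0)=143/576: -0.2483 × log₂(0.2483) = 0.4990
  p(2,1)=91/576: -0.1580 × log₂(0.1580) = 0.4206
  p(2,2)=13/96: -0.1354 × log₂(0.1354) = 0.3906
H(X,Y) = 2.9168 bits


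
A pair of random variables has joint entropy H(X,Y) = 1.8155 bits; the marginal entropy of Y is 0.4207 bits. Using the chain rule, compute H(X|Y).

Chain rule: H(X,Y) = H(X|Y) + H(Y)
H(X|Y) = H(X,Y) - H(Y) = 1.8155 - 0.4207 = 1.3948 bits


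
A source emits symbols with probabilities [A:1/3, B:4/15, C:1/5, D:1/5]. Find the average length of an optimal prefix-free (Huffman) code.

Huffman tree construction:
Combine smallest probabilities repeatedly
Resulting codes:
  A: 11 (length 2)
  B: 10 (length 2)
  C: 00 (length 2)
  D: 01 (length 2)
Average length = Σ p(s) × length(s) = 2.0000 bits


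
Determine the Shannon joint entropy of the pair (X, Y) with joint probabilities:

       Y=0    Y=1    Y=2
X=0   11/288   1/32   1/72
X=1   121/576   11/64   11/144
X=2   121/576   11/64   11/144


H(X,Y) = -Σ p(x,y) log₂ p(x,y)
  p(0,0)=11/288: -0.0382 × log₂(0.0382) = 0.1799
  p(0,1)=1/32: -0.0312 × log₂(0.0312) = 0.1562
  p(0,2)=1/72: -0.0139 × log₂(0.0139) = 0.0857
  p(1,0)=121/576: -0.2101 × log₂(0.2101) = 0.4729
  p(1,1)=11/64: -0.1719 × log₂(0.1719) = 0.4367
  p(1,2)=11/144: -0.0764 × log₂(0.0764) = 0.2834
  p(2,0)=121/576: -0.2101 × log₂(0.2101) = 0.4729
  p(2,1)=11/64: -0.1719 × log₂(0.1719) = 0.4367
  p(2,2)=11/144: -0.0764 × log₂(0.0764) = 0.2834
H(X,Y) = 2.8078 bits


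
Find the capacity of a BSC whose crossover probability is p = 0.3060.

For BSC with error probability p:
C = 1 - H(p) where H(p) is binary entropy
H(0.3060) = -0.3060 × log₂(0.3060) - 0.6940 × log₂(0.6940)
H(p) = 0.8885
C = 1 - 0.8885 = 0.1115 bits/use


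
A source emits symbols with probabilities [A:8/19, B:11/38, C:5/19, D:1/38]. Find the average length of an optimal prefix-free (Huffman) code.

Huffman tree construction:
Combine smallest probabilities repeatedly
Resulting codes:
  A: 0 (length 1)
  B: 10 (length 2)
  C: 111 (length 3)
  D: 110 (length 3)
Average length = Σ p(s) × length(s) = 1.8684 bits


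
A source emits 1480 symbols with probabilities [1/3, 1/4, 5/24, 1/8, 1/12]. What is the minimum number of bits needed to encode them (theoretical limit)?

Entropy H = 2.1735 bits/symbol
Minimum bits = H × n = 2.1735 × 1480
= 3216.83 bits


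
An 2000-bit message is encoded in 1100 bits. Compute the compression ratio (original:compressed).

Compression ratio = Original / Compressed
= 2000 / 1100 = 1.82:1


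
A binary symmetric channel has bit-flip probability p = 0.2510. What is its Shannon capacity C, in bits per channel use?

For BSC with error probability p:
C = 1 - H(p) where H(p) is binary entropy
H(0.2510) = -0.2510 × log₂(0.2510) - 0.7490 × log₂(0.7490)
H(p) = 0.8129
C = 1 - 0.8129 = 0.1871 bits/use


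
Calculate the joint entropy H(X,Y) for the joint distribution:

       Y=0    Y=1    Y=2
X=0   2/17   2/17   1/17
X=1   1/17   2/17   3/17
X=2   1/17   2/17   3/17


H(X,Y) = -Σ p(x,y) log₂ p(x,y)
  p(0,0)=2/17: -0.1176 × log₂(0.1176) = 0.3632
  p(0,1)=2/17: -0.1176 × log₂(0.1176) = 0.3632
  p(0,2)=1/17: -0.0588 × log₂(0.0588) = 0.2404
  p(1,0)=1/17: -0.0588 × log₂(0.0588) = 0.2404
  p(1,1)=2/17: -0.1176 × log₂(0.1176) = 0.3632
  p(1,2)=3/17: -0.1765 × log₂(0.1765) = 0.4416
  p(2,0)=1/17: -0.0588 × log₂(0.0588) = 0.2404
  p(2,1)=2/17: -0.1176 × log₂(0.1176) = 0.3632
  p(2,2)=3/17: -0.1765 × log₂(0.1765) = 0.4416
H(X,Y) = 3.0575 bits


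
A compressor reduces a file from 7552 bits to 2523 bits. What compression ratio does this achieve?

Compression ratio = Original / Compressed
= 7552 / 2523 = 2.99:1


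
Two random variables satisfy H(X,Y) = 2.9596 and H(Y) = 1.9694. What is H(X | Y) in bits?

Chain rule: H(X,Y) = H(X|Y) + H(Y)
H(X|Y) = H(X,Y) - H(Y) = 2.9596 - 1.9694 = 0.9902 bits


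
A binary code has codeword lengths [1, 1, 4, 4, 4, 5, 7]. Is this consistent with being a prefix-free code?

Kraft inequality: Σ 2^(-l_i) ≤ 1 for prefix-free code
Calculating: 2^(-1) + 2^(-1) + 2^(-4) + 2^(-4) + 2^(-4) + 2^(-5) + 2^(-7)
= 0.5 + 0.5 + 0.0625 + 0.0625 + 0.0625 + 0.03125 + 0.0078125
= 1.2266
Since 1.2266 > 1, prefix-free code does not exist


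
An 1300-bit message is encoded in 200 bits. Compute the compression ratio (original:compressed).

Compression ratio = Original / Compressed
= 1300 / 200 = 6.50:1


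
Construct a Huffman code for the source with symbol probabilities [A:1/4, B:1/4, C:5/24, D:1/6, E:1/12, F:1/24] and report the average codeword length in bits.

Huffman tree construction:
Combine smallest probabilities repeatedly
Resulting codes:
  A: 01 (length 2)
  B: 10 (length 2)
  C: 00 (length 2)
  D: 111 (length 3)
  E: 1101 (length 4)
  F: 1100 (length 4)
Average length = Σ p(s) × length(s) = 2.4167 bits


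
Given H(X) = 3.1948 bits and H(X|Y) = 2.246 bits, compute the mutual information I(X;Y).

I(X;Y) = H(X) - H(X|Y)
I(X;Y) = 3.1948 - 2.246 = 0.9488 bits


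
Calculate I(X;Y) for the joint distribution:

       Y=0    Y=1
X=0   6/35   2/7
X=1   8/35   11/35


H(X) = 0.9947, H(Y) = 0.9710, H(X,Y) = 1.9641
I(X;Y) = H(X) + H(Y) - H(X,Y) = 0.0016 bits


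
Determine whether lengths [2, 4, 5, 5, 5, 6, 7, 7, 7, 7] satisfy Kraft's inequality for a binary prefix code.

Kraft inequality: Σ 2^(-l_i) ≤ 1 for prefix-free code
Calculating: 2^(-2) + 2^(-4) + 2^(-5) + 2^(-5) + 2^(-5) + 2^(-6) + 2^(-7) + 2^(-7) + 2^(-7) + 2^(-7)
= 0.25 + 0.0625 + 0.03125 + 0.03125 + 0.03125 + 0.015625 + 0.0078125 + 0.0078125 + 0.0078125 + 0.0078125
= 0.4531
Since 0.4531 ≤ 1, prefix-free code exists


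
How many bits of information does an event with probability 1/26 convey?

Information content I(x) = -log₂(p(x))
I = -log₂(1/26) = -log₂(0.0385)
I = 4.7004 bits


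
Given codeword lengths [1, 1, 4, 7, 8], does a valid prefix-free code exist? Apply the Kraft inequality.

Kraft inequality: Σ 2^(-l_i) ≤ 1 for prefix-free code
Calculating: 2^(-1) + 2^(-1) + 2^(-4) + 2^(-7) + 2^(-8)
= 0.5 + 0.5 + 0.0625 + 0.0078125 + 0.00390625
= 1.0742
Since 1.0742 > 1, prefix-free code does not exist


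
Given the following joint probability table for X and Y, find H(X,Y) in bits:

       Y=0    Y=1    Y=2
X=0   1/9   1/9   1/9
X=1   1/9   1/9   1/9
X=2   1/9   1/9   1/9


H(X,Y) = -Σ p(x,y) log₂ p(x,y)
  p(0,0)=1/9: -0.1111 × log₂(0.1111) = 0.3522
  p(0,1)=1/9: -0.1111 × log₂(0.1111) = 0.3522
  p(0,2)=1/9: -0.1111 × log₂(0.1111) = 0.3522
  p(1,0)=1/9: -0.1111 × log₂(0.1111) = 0.3522
  p(1,1)=1/9: -0.1111 × log₂(0.1111) = 0.3522
  p(1,2)=1/9: -0.1111 × log₂(0.1111) = 0.3522
  p(2,0)=1/9: -0.1111 × log₂(0.1111) = 0.3522
  p(2,1)=1/9: -0.1111 × log₂(0.1111) = 0.3522
  p(2,2)=1/9: -0.1111 × log₂(0.1111) = 0.3522
H(X,Y) = 3.1699 bits


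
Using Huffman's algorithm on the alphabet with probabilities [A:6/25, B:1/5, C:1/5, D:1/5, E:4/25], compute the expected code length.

Huffman tree construction:
Combine smallest probabilities repeatedly
Resulting codes:
  A: 10 (length 2)
  B: 111 (length 3)
  C: 00 (length 2)
  D: 01 (length 2)
  E: 110 (length 3)
Average length = Σ p(s) × length(s) = 2.3600 bits


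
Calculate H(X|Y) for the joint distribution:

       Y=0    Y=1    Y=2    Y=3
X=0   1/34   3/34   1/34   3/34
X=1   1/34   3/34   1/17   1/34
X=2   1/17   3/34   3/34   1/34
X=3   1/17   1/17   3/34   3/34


H(X|Y) = Σ_y p(y) H(X|Y=y)
  p(Y=0) = 3/17, H(X|Y=0) = 1.9183
  p(Y=1) = 11/34, H(X|Y=1) = 1.9808
  p(Y=2) = 9/34, H(X|Y=2) = 1.8911
  p(Y=3) = 4/17, H(X|Y=3) = 1.8113
H(X|Y) = 0.1765×1.9183 + 0.3235×1.9808 + 0.2647×1.8911 + 0.2353×1.8113 = 1.9061 bits


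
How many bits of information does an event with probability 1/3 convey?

Information content I(x) = -log₂(p(x))
I = -log₂(1/3) = -log₂(0.3333)
I = 1.5850 bits


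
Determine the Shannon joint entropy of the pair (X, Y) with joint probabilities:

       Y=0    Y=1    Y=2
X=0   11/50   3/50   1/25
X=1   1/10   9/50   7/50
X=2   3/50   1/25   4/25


H(X,Y) = -Σ p(x,y) log₂ p(x,y)
  p(0,0)=11/50: -0.2200 × log₂(0.2200) = 0.4806
  p(0,1)=3/50: -0.0600 × log₂(0.0600) = 0.2435
  p(0,2)=1/25: -0.0400 × log₂(0.0400) = 0.1858
  p(1,0)=1/10: -0.1000 × log₂(0.1000) = 0.3322
  p(1,1)=9/50: -0.1800 × log₂(0.1800) = 0.4453
  p(1,2)=7/50: -0.1400 × log₂(0.1400) = 0.3971
  p(2,0)=3/50: -0.0600 × log₂(0.0600) = 0.2435
  p(2,1)=1/25: -0.0400 × log₂(0.0400) = 0.1858
  p(2,2)=4/25: -0.1600 × log₂(0.1600) = 0.4230
H(X,Y) = 2.9368 bits


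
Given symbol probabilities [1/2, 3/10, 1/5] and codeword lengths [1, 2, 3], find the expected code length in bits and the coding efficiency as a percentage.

Average length L = Σ p_i × l_i = 1.7000 bits
Entropy H = 1.4855 bits
Efficiency η = H/L × 100% = 87.38%


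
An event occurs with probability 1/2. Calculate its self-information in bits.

Information content I(x) = -log₂(p(x))
I = -log₂(1/2) = -log₂(0.5000)
I = 1.0000 bits


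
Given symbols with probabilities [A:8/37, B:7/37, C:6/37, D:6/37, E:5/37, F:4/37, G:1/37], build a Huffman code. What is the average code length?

Huffman tree construction:
Combine smallest probabilities repeatedly
Resulting codes:
  A: 01 (length 2)
  B: 00 (length 2)
  C: 110 (length 3)
  D: 111 (length 3)
  E: 100 (length 3)
  F: 1011 (length 4)
  G: 1010 (length 4)
Average length = Σ p(s) × length(s) = 2.7297 bits


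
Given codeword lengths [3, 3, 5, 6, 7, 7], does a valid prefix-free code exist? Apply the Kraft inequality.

Kraft inequality: Σ 2^(-l_i) ≤ 1 for prefix-free code
Calculating: 2^(-3) + 2^(-3) + 2^(-5) + 2^(-6) + 2^(-7) + 2^(-7)
= 0.125 + 0.125 + 0.03125 + 0.015625 + 0.0078125 + 0.0078125
= 0.3125
Since 0.3125 ≤ 1, prefix-free code exists


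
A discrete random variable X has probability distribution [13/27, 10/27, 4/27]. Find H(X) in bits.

H(X) = -Σ p(x) log₂ p(x)
  -13/27 × log₂(13/27) = 0.5077
  -10/27 × log₂(10/27) = 0.5307
  -4/27 × log₂(4/27) = 0.4081
H(X) = 1.4466 bits


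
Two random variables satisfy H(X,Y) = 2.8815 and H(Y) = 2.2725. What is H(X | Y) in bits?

Chain rule: H(X,Y) = H(X|Y) + H(Y)
H(X|Y) = H(X,Y) - H(Y) = 2.8815 - 2.2725 = 0.609 bits


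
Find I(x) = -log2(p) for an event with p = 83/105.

Information content I(x) = -log₂(p(x))
I = -log₂(83/105) = -log₂(0.7905)
I = 0.3392 bits


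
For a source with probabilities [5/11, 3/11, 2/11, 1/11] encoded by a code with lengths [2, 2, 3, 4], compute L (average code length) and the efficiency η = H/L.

Average length L = Σ p_i × l_i = 2.3636 bits
Entropy H = 1.7899 bits
Efficiency η = H/L × 100% = 75.73%


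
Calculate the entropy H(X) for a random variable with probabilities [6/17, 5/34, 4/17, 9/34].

H(X) = -Σ p(x) log₂ p(x)
  -6/17 × log₂(6/17) = 0.5303
  -5/34 × log₂(5/34) = 0.4067
  -4/17 × log₂(4/17) = 0.4912
  -9/34 × log₂(9/34) = 0.5076
H(X) = 1.9357 bits


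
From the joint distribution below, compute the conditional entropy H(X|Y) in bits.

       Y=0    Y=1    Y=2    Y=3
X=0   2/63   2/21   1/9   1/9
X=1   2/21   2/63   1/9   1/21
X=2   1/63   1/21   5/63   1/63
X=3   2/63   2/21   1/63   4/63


H(X|Y) = Σ_y p(y) H(X|Y=y)
  p(Y=0) = 11/63, H(X|Y=0) = 1.6858
  p(Y=1) = 17/63, H(X|Y=1) = 1.8654
  p(Y=2) = 20/63, H(X|Y=2) = 1.7763
  p(Y=3) = 5/21, H(X|Y=3) = 1.7465
H(X|Y) = 0.1746×1.6858 + 0.2698×1.8654 + 0.3175×1.7763 + 0.2381×1.7465 = 1.7774 bits


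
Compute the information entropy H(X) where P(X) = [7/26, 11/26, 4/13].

H(X) = -Σ p(x) log₂ p(x)
  -7/26 × log₂(7/26) = 0.5097
  -11/26 × log₂(11/26) = 0.5250
  -4/13 × log₂(4/13) = 0.5232
H(X) = 1.5579 bits


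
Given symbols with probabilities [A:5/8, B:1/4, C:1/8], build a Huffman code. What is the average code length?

Huffman tree construction:
Combine smallest probabilities repeatedly
Resulting codes:
  A: 1 (length 1)
  B: 01 (length 2)
  C: 00 (length 2)
Average length = Σ p(s) × length(s) = 1.3750 bits


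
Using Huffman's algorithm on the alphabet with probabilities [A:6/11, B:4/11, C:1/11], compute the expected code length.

Huffman tree construction:
Combine smallest probabilities repeatedly
Resulting codes:
  A: 1 (length 1)
  B: 01 (length 2)
  C: 00 (length 2)
Average length = Σ p(s) × length(s) = 1.4545 bits


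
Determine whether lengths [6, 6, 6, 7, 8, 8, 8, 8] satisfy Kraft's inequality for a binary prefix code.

Kraft inequality: Σ 2^(-l_i) ≤ 1 for prefix-free code
Calculating: 2^(-6) + 2^(-6) + 2^(-6) + 2^(-7) + 2^(-8) + 2^(-8) + 2^(-8) + 2^(-8)
= 0.015625 + 0.015625 + 0.015625 + 0.0078125 + 0.00390625 + 0.00390625 + 0.00390625 + 0.00390625
= 0.0703
Since 0.0703 ≤ 1, prefix-free code exists


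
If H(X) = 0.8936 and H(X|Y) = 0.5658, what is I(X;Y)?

I(X;Y) = H(X) - H(X|Y)
I(X;Y) = 0.8936 - 0.5658 = 0.3278 bits


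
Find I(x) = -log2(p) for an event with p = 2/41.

Information content I(x) = -log₂(p(x))
I = -log₂(2/41) = -log₂(0.0488)
I = 4.3576 bits


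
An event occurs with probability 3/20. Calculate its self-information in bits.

Information content I(x) = -log₂(p(x))
I = -log₂(3/20) = -log₂(0.1500)
I = 2.7370 bits


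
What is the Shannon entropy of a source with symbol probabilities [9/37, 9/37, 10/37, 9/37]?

H(X) = -Σ p(x) log₂ p(x)
  -9/37 × log₂(9/37) = 0.4961
  -9/37 × log₂(9/37) = 0.4961
  -10/37 × log₂(10/37) = 0.5101
  -9/37 × log₂(9/37) = 0.4961
H(X) = 1.9984 bits


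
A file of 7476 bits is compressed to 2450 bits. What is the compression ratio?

Compression ratio = Original / Compressed
= 7476 / 2450 = 3.05:1


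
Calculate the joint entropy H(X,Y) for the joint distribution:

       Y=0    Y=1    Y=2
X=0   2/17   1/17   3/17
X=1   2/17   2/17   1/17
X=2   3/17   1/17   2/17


H(X,Y) = -Σ p(x,y) log₂ p(x,y)
  p(0,0)=2/17: -0.1176 × log₂(0.1176) = 0.3632
  p(0,1)=1/17: -0.0588 × log₂(0.0588) = 0.2404
  p(0,2)=3/17: -0.1765 × log₂(0.1765) = 0.4416
  p(1,0)=2/17: -0.1176 × log₂(0.1176) = 0.3632
  p(1,1)=2/17: -0.1176 × log₂(0.1176) = 0.3632
  p(1,2)=1/17: -0.0588 × log₂(0.0588) = 0.2404
  p(2,0)=3/17: -0.1765 × log₂(0.1765) = 0.4416
  p(2,1)=1/17: -0.0588 × log₂(0.0588) = 0.2404
  p(2,2)=2/17: -0.1176 × log₂(0.1176) = 0.3632
H(X,Y) = 3.0575 bits


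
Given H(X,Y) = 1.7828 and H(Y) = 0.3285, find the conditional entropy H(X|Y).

Chain rule: H(X,Y) = H(X|Y) + H(Y)
H(X|Y) = H(X,Y) - H(Y) = 1.7828 - 0.3285 = 1.4543 bits


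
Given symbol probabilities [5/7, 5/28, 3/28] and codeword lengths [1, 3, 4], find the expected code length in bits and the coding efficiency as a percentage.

Average length L = Σ p_i × l_i = 1.6786 bits
Entropy H = 1.1358 bits
Efficiency η = H/L × 100% = 67.67%


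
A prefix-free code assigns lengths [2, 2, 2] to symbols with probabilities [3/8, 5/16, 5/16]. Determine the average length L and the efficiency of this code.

Average length L = Σ p_i × l_i = 2.0000 bits
Entropy H = 1.5794 bits
Efficiency η = H/L × 100% = 78.97%


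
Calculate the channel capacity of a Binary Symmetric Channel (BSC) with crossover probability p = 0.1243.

For BSC with error probability p:
C = 1 - H(p) where H(p) is binary entropy
H(0.1243) = -0.1243 × log₂(0.1243) - 0.8757 × log₂(0.8757)
H(p) = 0.5416
C = 1 - 0.5416 = 0.4584 bits/use


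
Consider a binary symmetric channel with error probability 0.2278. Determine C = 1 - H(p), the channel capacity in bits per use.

For BSC with error probability p:
C = 1 - H(p) where H(p) is binary entropy
H(0.2278) = -0.2278 × log₂(0.2278) - 0.7722 × log₂(0.7722)
H(p) = 0.7742
C = 1 - 0.7742 = 0.2258 bits/use


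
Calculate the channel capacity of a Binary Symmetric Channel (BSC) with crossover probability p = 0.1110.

For BSC with error probability p:
C = 1 - H(p) where H(p) is binary entropy
H(0.1110) = -0.1110 × log₂(0.1110) - 0.8890 × log₂(0.8890)
H(p) = 0.5029
C = 1 - 0.5029 = 0.4971 bits/use


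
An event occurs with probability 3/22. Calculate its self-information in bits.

Information content I(x) = -log₂(p(x))
I = -log₂(3/22) = -log₂(0.1364)
I = 2.8745 bits


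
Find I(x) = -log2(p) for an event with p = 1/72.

Information content I(x) = -log₂(p(x))
I = -log₂(1/72) = -log₂(0.0139)
I = 6.1699 bits


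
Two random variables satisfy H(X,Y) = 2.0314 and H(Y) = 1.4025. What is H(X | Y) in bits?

Chain rule: H(X,Y) = H(X|Y) + H(Y)
H(X|Y) = H(X,Y) - H(Y) = 2.0314 - 1.4025 = 0.6289 bits


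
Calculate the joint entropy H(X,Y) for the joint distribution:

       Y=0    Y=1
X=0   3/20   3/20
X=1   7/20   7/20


H(X,Y) = -Σ p(x,y) log₂ p(x,y)
  p(0,0)=3/20: -0.1500 × log₂(0.1500) = 0.4105
  p(0,1)=3/20: -0.1500 × log₂(0.1500) = 0.4105
  p(1,0)=7/20: -0.3500 × log₂(0.3500) = 0.5301
  p(1,1)=7/20: -0.3500 × log₂(0.3500) = 0.5301
H(X,Y) = 1.8813 bits


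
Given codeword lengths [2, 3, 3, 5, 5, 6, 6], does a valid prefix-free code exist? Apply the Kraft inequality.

Kraft inequality: Σ 2^(-l_i) ≤ 1 for prefix-free code
Calculating: 2^(-2) + 2^(-3) + 2^(-3) + 2^(-5) + 2^(-5) + 2^(-6) + 2^(-6)
= 0.25 + 0.125 + 0.125 + 0.03125 + 0.03125 + 0.015625 + 0.015625
= 0.5938
Since 0.5938 ≤ 1, prefix-free code exists


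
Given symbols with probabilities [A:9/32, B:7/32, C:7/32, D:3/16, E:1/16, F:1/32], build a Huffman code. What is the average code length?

Huffman tree construction:
Combine smallest probabilities repeatedly
Resulting codes:
  A: 10 (length 2)
  B: 00 (length 2)
  C: 01 (length 2)
  D: 111 (length 3)
  E: 1101 (length 4)
  F: 1100 (length 4)
Average length = Σ p(s) × length(s) = 2.3750 bits


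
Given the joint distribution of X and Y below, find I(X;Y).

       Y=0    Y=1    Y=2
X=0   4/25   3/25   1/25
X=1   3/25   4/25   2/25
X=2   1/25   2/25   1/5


H(X) = 1.5827, H(Y) = 1.5827, H(X,Y) = 2.9991
I(X;Y) = H(X) + H(Y) - H(X,Y) = 0.1663 bits


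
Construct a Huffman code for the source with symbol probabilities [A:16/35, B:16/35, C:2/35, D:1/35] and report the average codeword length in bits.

Huffman tree construction:
Combine smallest probabilities repeatedly
Resulting codes:
  A: 11 (length 2)
  B: 0 (length 1)
  C: 101 (length 3)
  D: 100 (length 3)
Average length = Σ p(s) × length(s) = 1.6286 bits


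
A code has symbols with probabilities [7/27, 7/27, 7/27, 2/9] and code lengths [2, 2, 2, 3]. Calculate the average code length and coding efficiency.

Average length L = Σ p_i × l_i = 2.2222 bits
Entropy H = 1.9970 bits
Efficiency η = H/L × 100% = 89.86%


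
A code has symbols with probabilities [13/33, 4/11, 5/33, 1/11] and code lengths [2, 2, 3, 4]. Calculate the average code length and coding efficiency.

Average length L = Σ p_i × l_i = 2.3333 bits
Entropy H = 1.7871 bits
Efficiency η = H/L × 100% = 76.59%


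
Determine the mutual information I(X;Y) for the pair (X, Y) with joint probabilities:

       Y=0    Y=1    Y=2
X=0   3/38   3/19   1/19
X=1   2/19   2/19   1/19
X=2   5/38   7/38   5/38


H(X) = 1.5437, H(Y) = 1.5365, H(X,Y) = 3.0602
I(X;Y) = H(X) + H(Y) - H(X,Y) = 0.0200 bits


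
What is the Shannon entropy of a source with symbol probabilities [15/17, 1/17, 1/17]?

H(X) = -Σ p(x) log₂ p(x)
  -15/17 × log₂(15/17) = 0.1593
  -1/17 × log₂(1/17) = 0.2404
  -1/17 × log₂(1/17) = 0.2404
H(X) = 0.6402 bits


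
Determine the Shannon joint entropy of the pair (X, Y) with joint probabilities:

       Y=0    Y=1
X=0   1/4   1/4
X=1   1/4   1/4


H(X,Y) = -Σ p(x,y) log₂ p(x,y)
  p(0,0)=1/4: -0.2500 × log₂(0.2500) = 0.5000
  p(0,1)=1/4: -0.2500 × log₂(0.2500) = 0.5000
  p(1,0)=1/4: -0.2500 × log₂(0.2500) = 0.5000
  p(1,1)=1/4: -0.2500 × log₂(0.2500) = 0.5000
H(X,Y) = 2.0000 bits


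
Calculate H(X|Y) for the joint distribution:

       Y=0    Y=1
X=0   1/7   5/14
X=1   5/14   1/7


H(X|Y) = Σ_y p(y) H(X|Y=y)
  p(Y=0) = 1/2, H(X|Y=0) = 0.8631
  p(Y=1) = 1/2, H(X|Y=1) = 0.8631
H(X|Y) = 0.5000×0.8631 + 0.5000×0.8631 = 0.8631 bits


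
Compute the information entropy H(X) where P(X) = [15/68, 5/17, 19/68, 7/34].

H(X) = -Σ p(x) log₂ p(x)
  -15/68 × log₂(15/68) = 0.4810
  -5/17 × log₂(5/17) = 0.5193
  -19/68 × log₂(19/68) = 0.5140
  -7/34 × log₂(7/34) = 0.4694
H(X) = 1.9837 bits


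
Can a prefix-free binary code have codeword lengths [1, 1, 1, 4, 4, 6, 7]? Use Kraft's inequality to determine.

Kraft inequality: Σ 2^(-l_i) ≤ 1 for prefix-free code
Calculating: 2^(-1) + 2^(-1) + 2^(-1) + 2^(-4) + 2^(-4) + 2^(-6) + 2^(-7)
= 0.5 + 0.5 + 0.5 + 0.0625 + 0.0625 + 0.015625 + 0.0078125
= 1.6484
Since 1.6484 > 1, prefix-free code does not exist


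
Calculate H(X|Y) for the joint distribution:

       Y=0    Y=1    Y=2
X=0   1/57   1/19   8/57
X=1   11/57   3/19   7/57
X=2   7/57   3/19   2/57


H(X|Y) = Σ_y p(y) H(X|Y=y)
  p(Y=0) = 1/3, H(X|Y=0) = 1.2108
  p(Y=1) = 7/19, H(X|Y=1) = 1.4488
  p(Y=2) = 17/57, H(X|Y=2) = 1.4021
H(X|Y) = 0.3333×1.2108 + 0.3684×1.4488 + 0.2982×1.4021 = 1.3555 bits


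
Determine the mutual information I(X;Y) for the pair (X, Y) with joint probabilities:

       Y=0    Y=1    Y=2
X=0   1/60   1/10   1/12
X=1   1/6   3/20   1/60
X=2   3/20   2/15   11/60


H(X) = 1.5058, H(Y) = 1.5741, H(X,Y) = 2.9160
I(X;Y) = H(X) + H(Y) - H(X,Y) = 0.1639 bits


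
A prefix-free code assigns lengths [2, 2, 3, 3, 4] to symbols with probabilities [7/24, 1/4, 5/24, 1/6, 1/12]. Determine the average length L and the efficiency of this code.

Average length L = Σ p_i × l_i = 2.5417 bits
Entropy H = 2.2195 bits
Efficiency η = H/L × 100% = 87.32%


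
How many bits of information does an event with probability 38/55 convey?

Information content I(x) = -log₂(p(x))
I = -log₂(38/55) = -log₂(0.6909)
I = 0.5334 bits


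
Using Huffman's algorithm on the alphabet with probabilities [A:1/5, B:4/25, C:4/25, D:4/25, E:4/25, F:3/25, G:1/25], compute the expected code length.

Huffman tree construction:
Combine smallest probabilities repeatedly
Resulting codes:
  A: 01 (length 2)
  B: 100 (length 3)
  C: 101 (length 3)
  D: 110 (length 3)
  E: 111 (length 3)
  F: 001 (length 3)
  G: 000 (length 3)
Average length = Σ p(s) × length(s) = 2.8000 bits


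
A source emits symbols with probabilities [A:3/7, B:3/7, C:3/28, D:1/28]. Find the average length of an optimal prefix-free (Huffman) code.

Huffman tree construction:
Combine smallest probabilities repeatedly
Resulting codes:
  A: 11 (length 2)
  B: 0 (length 1)
  C: 101 (length 3)
  D: 100 (length 3)
Average length = Σ p(s) × length(s) = 1.7143 bits


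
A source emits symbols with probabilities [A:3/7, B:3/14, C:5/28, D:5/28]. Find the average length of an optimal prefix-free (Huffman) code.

Huffman tree construction:
Combine smallest probabilities repeatedly
Resulting codes:
  A: 0 (length 1)
  B: 10 (length 2)
  C: 110 (length 3)
  D: 111 (length 3)
Average length = Σ p(s) × length(s) = 1.9286 bits


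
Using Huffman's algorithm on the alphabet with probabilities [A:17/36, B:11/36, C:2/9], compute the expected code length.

Huffman tree construction:
Combine smallest probabilities repeatedly
Resulting codes:
  A: 0 (length 1)
  B: 11 (length 2)
  C: 10 (length 2)
Average length = Σ p(s) × length(s) = 1.5278 bits


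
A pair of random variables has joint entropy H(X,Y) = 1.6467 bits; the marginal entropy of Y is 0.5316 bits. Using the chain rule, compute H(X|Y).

Chain rule: H(X,Y) = H(X|Y) + H(Y)
H(X|Y) = H(X,Y) - H(Y) = 1.6467 - 0.5316 = 1.1151 bits


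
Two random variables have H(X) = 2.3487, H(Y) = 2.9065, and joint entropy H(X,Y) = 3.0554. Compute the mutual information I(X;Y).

I(X;Y) = H(X) + H(Y) - H(X,Y)
I(X;Y) = 2.3487 + 2.9065 - 3.0554 = 2.1998 bits


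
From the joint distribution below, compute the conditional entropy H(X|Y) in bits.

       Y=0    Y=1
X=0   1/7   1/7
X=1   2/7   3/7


H(X|Y) = Σ_y p(y) H(X|Y=y)
  p(Y=0) = 3/7, H(X|Y=0) = 0.9183
  p(Y=1) = 4/7, H(X|Y=1) = 0.8113
H(X|Y) = 0.4286×0.9183 + 0.5714×0.8113 = 0.8571 bits


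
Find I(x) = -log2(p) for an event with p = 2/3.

Information content I(x) = -log₂(p(x))
I = -log₂(2/3) = -log₂(0.6667)
I = 0.5850 bits


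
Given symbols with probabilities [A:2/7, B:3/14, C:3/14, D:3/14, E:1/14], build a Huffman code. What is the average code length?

Huffman tree construction:
Combine smallest probabilities repeatedly
Resulting codes:
  A: 10 (length 2)
  B: 111 (length 3)
  C: 00 (length 2)
  D: 01 (length 2)
  E: 110 (length 3)
Average length = Σ p(s) × length(s) = 2.2857 bits


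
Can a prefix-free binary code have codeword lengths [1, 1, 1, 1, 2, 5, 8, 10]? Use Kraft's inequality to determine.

Kraft inequality: Σ 2^(-l_i) ≤ 1 for prefix-free code
Calculating: 2^(-1) + 2^(-1) + 2^(-1) + 2^(-1) + 2^(-2) + 2^(-5) + 2^(-8) + 2^(-10)
= 0.5 + 0.5 + 0.5 + 0.5 + 0.25 + 0.03125 + 0.00390625 + 0.0009765625
= 2.2861
Since 2.2861 > 1, prefix-free code does not exist


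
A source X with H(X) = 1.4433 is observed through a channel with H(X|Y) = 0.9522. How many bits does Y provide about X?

I(X;Y) = H(X) - H(X|Y)
I(X;Y) = 1.4433 - 0.9522 = 0.4911 bits


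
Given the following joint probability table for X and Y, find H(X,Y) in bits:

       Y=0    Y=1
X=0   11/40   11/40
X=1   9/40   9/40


H(X,Y) = -Σ p(x,y) log₂ p(x,y)
  p(0,0)=11/40: -0.2750 × log₂(0.2750) = 0.5122
  p(0,1)=11/40: -0.2750 × log₂(0.2750) = 0.5122
  p(1,0)=9/40: -0.2250 × log₂(0.2250) = 0.4842
  p(1,1)=9/40: -0.2250 × log₂(0.2250) = 0.4842
H(X,Y) = 1.9928 bits


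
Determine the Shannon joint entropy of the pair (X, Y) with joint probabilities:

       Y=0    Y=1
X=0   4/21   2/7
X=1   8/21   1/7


H(X,Y) = -Σ p(x,y) log₂ p(x,y)
  p(0,0)=4/21: -0.1905 × log₂(0.1905) = 0.4557
  p(0,1)=2/7: -0.2857 × log₂(0.2857) = 0.5164
  p(1,0)=8/21: -0.3810 × log₂(0.3810) = 0.5304
  p(1,1)=1/7: -0.1429 × log₂(0.1429) = 0.4011
H(X,Y) = 1.9035 bits


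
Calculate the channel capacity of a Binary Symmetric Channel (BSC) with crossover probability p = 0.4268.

For BSC with error probability p:
C = 1 - H(p) where H(p) is binary entropy
H(0.4268) = -0.4268 × log₂(0.4268) - 0.5732 × log₂(0.5732)
H(p) = 0.9845
C = 1 - 0.9845 = 0.0155 bits/use


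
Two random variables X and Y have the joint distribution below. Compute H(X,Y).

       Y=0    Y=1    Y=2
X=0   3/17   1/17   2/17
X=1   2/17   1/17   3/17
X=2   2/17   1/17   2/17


H(X,Y) = -Σ p(x,y) log₂ p(x,y)
  p(0,0)=3/17: -0.1765 × log₂(0.1765) = 0.4416
  p(0,1)=1/17: -0.0588 × log₂(0.0588) = 0.2404
  p(0,2)=2/17: -0.1176 × log₂(0.1176) = 0.3632
  p(1,0)=2/17: -0.1176 × log₂(0.1176) = 0.3632
  p(1,1)=1/17: -0.0588 × log₂(0.0588) = 0.2404
  p(1,2)=3/17: -0.1765 × log₂(0.1765) = 0.4416
  p(2,0)=2/17: -0.1176 × log₂(0.1176) = 0.3632
  p(2,1)=1/17: -0.0588 × log₂(0.0588) = 0.2404
  p(2,2)=2/17: -0.1176 × log₂(0.1176) = 0.3632
H(X,Y) = 3.0575 bits
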